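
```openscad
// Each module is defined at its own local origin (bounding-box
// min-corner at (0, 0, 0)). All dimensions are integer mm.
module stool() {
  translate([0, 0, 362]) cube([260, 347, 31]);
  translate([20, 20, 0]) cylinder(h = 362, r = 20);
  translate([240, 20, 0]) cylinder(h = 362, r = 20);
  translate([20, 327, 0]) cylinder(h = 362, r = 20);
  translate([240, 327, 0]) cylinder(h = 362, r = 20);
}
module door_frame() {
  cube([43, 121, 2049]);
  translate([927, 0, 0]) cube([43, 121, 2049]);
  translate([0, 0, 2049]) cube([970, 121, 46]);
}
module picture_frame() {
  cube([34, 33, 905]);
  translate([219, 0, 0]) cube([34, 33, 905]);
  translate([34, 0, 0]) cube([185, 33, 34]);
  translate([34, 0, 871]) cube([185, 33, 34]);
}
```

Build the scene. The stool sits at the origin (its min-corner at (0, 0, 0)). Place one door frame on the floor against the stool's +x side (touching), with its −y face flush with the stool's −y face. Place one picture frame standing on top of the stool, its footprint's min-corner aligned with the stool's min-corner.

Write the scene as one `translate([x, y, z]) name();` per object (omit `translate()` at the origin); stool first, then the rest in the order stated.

stool();
translate([260, 0, 0]) door_frame();
translate([0, 0, 393]) picture_frame();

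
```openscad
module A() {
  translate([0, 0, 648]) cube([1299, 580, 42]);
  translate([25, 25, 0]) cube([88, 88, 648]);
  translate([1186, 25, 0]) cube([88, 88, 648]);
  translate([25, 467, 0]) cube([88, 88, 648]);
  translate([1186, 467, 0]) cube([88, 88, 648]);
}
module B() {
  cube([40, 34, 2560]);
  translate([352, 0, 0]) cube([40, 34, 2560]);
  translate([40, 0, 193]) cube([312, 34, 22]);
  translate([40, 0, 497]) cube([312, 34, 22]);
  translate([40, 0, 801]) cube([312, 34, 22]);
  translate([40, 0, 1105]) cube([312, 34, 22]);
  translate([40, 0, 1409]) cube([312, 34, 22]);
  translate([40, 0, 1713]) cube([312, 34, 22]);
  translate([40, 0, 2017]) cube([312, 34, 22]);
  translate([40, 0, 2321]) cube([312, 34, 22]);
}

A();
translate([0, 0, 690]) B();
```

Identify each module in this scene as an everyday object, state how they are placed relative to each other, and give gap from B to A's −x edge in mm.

The ladder's min-x is at 0; the table's min-x is 0; gap = 0 mm.

A is a table. B is a ladder. The ladder is on top of the table. The gap from the ladder to the table's −x edge is 0 mm.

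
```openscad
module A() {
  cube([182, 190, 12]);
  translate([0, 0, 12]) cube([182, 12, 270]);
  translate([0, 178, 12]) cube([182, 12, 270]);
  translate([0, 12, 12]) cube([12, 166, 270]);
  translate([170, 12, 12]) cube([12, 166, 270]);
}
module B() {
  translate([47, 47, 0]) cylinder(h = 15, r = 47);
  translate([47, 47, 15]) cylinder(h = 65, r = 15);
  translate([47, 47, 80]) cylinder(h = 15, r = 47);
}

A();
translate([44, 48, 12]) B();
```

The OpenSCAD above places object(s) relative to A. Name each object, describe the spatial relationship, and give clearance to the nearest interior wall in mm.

A is an open box. B is a spool. The spool sits inside the open box, centred. The clearance to the nearest interior wall is 32 mm.

Clearances: x = 32, y = 36; minimum 32 mm.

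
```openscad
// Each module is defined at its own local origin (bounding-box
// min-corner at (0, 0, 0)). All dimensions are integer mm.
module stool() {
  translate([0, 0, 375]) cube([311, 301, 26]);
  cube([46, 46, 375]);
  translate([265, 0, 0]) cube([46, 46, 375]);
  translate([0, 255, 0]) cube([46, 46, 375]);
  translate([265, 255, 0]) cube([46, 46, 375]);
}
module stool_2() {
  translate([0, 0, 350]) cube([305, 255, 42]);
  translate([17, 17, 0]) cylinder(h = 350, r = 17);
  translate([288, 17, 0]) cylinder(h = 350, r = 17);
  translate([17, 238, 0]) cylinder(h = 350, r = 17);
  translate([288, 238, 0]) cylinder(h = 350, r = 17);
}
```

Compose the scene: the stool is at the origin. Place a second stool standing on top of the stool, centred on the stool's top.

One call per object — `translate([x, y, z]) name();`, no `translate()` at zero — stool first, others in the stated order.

stool();
translate([3, 23, 401]) stool_2();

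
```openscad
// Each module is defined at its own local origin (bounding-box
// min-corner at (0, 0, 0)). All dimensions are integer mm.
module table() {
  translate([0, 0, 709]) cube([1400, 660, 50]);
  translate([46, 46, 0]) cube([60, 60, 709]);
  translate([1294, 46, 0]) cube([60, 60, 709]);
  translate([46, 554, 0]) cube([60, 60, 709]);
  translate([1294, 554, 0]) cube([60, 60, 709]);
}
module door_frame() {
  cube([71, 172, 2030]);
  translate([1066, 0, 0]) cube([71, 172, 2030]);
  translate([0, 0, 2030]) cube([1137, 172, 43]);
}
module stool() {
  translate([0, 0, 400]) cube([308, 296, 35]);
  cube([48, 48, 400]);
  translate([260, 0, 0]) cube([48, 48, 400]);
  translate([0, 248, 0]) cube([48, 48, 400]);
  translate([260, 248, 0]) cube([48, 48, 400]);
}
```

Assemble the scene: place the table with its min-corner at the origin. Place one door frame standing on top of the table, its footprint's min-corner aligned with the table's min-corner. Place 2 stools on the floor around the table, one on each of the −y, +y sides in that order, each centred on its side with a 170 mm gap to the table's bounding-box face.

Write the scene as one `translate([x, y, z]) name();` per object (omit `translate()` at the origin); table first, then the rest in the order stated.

table();
translate([0, 0, 759]) door_frame();
translate([546, -466, 0]) stool();
translate([546, 830, 0]) stool();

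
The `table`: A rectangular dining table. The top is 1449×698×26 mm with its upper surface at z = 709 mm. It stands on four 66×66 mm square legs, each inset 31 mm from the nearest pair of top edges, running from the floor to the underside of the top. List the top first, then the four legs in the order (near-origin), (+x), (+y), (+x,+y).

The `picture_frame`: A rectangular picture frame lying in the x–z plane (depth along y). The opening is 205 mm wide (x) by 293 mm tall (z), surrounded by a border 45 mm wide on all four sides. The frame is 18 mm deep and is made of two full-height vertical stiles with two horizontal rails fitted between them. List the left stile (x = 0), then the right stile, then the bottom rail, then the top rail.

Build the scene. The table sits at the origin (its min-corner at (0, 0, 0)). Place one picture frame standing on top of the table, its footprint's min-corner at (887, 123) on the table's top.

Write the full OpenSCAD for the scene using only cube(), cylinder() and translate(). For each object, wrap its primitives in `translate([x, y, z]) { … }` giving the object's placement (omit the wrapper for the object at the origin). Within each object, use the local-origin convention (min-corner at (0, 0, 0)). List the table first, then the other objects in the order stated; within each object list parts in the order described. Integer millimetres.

translate([0, 0, 683]) cube([1449, 698, 26]);
translate([31, 31, 0]) cube([66, 66, 683]);
translate([1352, 31, 0]) cube([66, 66, 683]);
translate([31, 601, 0]) cube([66, 66, 683]);
translate([1352, 601, 0]) cube([66, 66, 683]);
translate([887, 123, 709]) {
  cube([45, 18, 383]);
  translate([250, 0, 0]) cube([45, 18, 383]);
  translate([45, 0, 0]) cube([205, 18, 45]);
  translate([45, 0, 338]) cube([205, 18, 45]);
}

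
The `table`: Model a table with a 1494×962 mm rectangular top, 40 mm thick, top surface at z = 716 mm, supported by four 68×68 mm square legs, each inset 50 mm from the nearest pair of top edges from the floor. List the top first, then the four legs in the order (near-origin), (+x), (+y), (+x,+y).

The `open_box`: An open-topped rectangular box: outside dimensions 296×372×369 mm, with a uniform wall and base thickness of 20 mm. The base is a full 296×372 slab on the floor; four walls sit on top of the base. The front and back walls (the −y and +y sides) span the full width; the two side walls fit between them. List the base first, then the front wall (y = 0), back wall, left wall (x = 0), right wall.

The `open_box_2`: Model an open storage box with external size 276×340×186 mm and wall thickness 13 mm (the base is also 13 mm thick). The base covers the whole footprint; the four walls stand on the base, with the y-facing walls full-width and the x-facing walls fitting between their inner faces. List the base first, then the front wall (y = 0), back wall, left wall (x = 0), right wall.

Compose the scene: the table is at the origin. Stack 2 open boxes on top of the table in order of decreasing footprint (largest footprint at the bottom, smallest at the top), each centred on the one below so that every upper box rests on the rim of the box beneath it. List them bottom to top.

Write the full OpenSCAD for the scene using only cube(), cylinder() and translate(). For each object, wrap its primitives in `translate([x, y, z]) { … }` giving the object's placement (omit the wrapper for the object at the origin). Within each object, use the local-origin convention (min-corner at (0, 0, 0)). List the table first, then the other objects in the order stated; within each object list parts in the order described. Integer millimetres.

translate([0, 0, 676]) cube([1494, 962, 40]);
translate([50, 50, 0]) cube([68, 68, 676]);
translate([1376, 50, 0]) cube([68, 68, 676]);
translate([50, 844, 0]) cube([68, 68, 676]);
translate([1376, 844, 0]) cube([68, 68, 676]);
translate([599, 295, 716]) {
  cube([296, 372, 20]);
  translate([0, 0, 20]) cube([296, 20, 349]);
  translate([0, 352, 20]) cube([296, 20, 349]);
  translate([0, 20, 20]) cube([20, 332, 349]);
  translate([276, 20, 20]) cube([20, 332, 349]);
}
translate([609, 311, 1085]) {
  cube([276, 340, 13]);
  translate([0, 0, 13]) cube([276, 13, 173]);
  translate([0, 327, 13]) cube([276, 13, 173]);
  translate([0, 13, 13]) cube([13, 314, 173]);
  translate([263, 13, 13]) cube([13, 314, 173]);
}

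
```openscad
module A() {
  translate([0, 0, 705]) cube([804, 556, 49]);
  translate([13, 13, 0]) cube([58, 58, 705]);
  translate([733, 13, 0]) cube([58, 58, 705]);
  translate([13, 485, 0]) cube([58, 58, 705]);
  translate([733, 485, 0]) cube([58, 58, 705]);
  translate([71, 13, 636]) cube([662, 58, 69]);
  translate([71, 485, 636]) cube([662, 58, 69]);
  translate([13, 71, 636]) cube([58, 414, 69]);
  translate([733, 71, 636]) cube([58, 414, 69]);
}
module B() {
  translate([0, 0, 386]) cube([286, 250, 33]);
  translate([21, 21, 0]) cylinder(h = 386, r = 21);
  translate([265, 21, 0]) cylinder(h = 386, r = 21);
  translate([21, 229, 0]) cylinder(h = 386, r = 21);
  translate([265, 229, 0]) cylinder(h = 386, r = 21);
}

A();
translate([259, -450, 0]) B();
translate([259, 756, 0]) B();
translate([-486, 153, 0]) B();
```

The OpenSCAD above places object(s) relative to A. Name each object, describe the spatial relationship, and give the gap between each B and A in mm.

Each stool's nearest face is 200 mm from the table's bounding box.

A is a table. B is a stool. Three stools sit around the table at the −y, +y, −x sides. The gap between each stool and the table is 200 mm.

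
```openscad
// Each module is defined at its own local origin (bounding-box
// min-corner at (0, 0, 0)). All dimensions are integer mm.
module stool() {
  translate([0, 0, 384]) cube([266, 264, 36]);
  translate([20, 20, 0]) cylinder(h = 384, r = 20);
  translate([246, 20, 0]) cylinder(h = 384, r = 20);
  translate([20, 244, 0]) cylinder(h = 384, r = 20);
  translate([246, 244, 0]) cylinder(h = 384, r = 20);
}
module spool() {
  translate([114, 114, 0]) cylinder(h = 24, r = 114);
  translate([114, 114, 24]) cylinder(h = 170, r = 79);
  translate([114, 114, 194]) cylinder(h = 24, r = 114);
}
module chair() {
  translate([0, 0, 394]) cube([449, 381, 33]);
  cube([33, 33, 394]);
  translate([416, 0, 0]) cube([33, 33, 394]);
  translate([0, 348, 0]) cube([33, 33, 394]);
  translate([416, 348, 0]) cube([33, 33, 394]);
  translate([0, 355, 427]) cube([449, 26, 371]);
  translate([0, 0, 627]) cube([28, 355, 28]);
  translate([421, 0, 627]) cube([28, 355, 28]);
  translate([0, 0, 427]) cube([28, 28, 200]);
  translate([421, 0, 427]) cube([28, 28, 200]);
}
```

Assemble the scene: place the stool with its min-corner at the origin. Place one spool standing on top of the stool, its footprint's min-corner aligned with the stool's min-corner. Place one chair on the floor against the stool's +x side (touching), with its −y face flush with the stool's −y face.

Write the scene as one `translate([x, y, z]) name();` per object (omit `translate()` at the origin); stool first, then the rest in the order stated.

stool();
translate([0, 0, 420]) spool();
translate([266, 0, 0]) chair();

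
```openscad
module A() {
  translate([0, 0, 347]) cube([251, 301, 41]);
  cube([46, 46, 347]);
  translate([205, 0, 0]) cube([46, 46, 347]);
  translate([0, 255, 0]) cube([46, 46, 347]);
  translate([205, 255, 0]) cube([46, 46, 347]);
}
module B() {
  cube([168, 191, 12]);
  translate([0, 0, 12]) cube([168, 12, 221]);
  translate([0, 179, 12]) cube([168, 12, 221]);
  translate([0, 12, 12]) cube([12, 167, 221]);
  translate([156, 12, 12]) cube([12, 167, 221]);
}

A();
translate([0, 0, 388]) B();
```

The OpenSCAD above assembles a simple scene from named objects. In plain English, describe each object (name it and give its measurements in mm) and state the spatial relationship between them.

A is a simple wooden stool: a rectangular seat 251 mm (x) by 301 mm (y), 41 mm thick, top face at z = 388 mm, on four square legs, each 46×46 mm in cross-section. The legs rest on z = 0, each flush with a corner of the seat.

B is an open storage box with external size 168×191×233 mm and wall thickness 12 mm (the base is also 12 mm thick). The base covers the whole footprint; the four walls stand on the base, with the y-facing walls full-width and the x-facing walls fitting between their inner faces.

The open box is on top of the stool.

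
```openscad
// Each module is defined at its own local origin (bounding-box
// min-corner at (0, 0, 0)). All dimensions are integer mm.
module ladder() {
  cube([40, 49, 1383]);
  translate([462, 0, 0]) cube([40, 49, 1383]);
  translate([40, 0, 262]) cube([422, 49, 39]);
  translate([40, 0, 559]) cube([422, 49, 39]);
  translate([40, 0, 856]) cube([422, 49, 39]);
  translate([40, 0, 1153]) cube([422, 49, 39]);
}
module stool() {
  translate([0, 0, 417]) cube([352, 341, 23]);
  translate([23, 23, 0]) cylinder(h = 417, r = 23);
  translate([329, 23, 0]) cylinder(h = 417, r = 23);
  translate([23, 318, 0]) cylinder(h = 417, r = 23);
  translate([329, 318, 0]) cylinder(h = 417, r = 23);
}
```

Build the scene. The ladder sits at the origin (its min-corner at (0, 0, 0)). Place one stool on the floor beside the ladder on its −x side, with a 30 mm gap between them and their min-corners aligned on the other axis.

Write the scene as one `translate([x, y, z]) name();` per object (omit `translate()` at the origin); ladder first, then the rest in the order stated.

ladder();
translate([-382, 0, 0]) stool();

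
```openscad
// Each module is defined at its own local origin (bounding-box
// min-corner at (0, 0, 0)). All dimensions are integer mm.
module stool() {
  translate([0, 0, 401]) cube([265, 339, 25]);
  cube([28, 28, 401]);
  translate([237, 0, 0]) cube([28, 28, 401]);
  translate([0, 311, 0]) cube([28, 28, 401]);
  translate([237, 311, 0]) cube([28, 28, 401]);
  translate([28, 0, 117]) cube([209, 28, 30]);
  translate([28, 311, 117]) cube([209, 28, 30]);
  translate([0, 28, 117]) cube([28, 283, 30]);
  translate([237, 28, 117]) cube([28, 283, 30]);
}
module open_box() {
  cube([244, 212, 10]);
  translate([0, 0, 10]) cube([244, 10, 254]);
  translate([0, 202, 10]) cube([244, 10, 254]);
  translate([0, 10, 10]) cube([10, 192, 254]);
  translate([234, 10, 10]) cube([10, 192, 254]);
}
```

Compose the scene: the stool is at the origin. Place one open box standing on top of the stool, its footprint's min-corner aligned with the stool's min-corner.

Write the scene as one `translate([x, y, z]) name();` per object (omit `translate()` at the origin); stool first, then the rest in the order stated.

stool();
translate([0, 0, 426]) open_box();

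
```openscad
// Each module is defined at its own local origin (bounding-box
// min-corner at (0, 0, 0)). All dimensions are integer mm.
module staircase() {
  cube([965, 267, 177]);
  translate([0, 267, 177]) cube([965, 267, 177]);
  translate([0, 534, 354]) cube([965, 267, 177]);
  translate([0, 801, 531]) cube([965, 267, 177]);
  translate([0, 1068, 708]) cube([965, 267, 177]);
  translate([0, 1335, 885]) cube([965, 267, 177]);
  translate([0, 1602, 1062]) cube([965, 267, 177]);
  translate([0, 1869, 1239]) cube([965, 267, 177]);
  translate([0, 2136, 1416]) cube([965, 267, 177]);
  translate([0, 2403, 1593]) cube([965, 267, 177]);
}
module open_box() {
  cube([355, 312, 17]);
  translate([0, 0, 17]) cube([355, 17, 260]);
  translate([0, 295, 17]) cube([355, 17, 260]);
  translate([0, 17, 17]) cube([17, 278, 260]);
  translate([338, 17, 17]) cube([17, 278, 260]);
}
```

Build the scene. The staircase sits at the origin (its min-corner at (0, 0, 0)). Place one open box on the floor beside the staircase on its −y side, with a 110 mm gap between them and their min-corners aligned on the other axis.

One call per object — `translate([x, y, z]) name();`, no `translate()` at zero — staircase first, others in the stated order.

staircase();
translate([0, -422, 0]) open_box();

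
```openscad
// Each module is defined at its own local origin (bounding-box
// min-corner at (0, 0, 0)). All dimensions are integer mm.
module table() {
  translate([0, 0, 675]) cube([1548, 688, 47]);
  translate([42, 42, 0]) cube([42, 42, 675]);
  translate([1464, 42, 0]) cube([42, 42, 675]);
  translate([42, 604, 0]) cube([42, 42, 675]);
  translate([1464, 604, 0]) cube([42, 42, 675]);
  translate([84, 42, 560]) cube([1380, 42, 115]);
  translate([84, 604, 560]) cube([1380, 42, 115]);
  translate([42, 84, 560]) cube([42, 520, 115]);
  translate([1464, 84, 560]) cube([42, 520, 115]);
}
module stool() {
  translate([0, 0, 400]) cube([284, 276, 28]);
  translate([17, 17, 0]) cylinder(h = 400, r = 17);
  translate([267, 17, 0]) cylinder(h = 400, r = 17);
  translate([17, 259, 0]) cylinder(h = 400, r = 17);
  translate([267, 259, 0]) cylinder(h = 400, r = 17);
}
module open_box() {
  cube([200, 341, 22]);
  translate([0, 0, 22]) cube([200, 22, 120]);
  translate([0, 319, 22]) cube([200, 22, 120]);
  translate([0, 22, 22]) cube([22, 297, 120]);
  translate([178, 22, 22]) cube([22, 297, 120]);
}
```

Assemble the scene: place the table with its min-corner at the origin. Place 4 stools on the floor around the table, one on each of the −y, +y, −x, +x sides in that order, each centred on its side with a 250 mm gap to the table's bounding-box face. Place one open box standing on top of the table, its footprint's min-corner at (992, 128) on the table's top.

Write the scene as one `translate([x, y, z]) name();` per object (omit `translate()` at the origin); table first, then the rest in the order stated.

table();
translate([632, -526, 0]) stool();
translate([632, 938, 0]) stool();
translate([-534, 206, 0]) stool();
translate([1798, 206, 0]) stool();
translate([992, 128, 722]) open_box();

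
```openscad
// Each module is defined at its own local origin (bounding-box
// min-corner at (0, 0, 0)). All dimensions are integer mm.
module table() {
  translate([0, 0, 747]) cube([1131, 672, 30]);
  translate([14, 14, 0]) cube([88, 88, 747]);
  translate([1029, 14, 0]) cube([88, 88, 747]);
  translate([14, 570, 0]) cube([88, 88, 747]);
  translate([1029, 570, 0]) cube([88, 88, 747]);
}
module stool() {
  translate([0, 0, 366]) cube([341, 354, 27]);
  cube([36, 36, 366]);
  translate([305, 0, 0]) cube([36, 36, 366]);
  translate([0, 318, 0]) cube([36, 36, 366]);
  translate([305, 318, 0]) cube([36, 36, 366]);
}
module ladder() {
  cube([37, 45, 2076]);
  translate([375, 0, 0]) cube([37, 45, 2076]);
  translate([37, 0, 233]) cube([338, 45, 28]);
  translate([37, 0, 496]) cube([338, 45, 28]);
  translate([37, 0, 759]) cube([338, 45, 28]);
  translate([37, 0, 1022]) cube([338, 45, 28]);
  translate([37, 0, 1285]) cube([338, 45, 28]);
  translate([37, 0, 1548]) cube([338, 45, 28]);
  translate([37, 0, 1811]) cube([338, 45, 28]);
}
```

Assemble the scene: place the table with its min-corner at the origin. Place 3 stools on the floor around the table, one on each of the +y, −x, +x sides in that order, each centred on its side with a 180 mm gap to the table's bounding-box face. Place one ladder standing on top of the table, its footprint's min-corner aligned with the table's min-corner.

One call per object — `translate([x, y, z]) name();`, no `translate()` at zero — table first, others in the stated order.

table();
translate([395, 852, 0]) stool();
translate([-521, 159, 0]) stool();
translate([1311, 159, 0]) stool();
translate([0, 0, 777]) ladder();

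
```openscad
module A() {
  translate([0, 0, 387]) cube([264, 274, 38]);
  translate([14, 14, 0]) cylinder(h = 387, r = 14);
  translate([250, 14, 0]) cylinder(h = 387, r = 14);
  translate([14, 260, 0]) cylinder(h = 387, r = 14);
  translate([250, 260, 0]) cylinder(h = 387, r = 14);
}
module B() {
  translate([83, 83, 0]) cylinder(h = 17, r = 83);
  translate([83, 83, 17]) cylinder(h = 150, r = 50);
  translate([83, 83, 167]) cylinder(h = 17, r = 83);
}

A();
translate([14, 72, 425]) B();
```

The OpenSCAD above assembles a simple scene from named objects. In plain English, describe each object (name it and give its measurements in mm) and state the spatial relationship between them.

A is a simple wooden stool: a rectangular seat 264 mm (x) by 274 mm (y), 38 mm thick, top face at z = 425 mm, on four round legs, each 28 mm in diameter. The legs rest on z = 0, each leg's axis is inset half a diameter from the nearest pair of seat edges (so the leg's bounding box is flush with the corner).

B is a spool: two coaxial disc flanges of radius 83 mm and thickness 17 mm, joined by a core cylinder of radius 50 mm and height 150 mm. The lower flange rests on z = 0 and the three cylinders share a vertical axis.

The spool is on top of the stool.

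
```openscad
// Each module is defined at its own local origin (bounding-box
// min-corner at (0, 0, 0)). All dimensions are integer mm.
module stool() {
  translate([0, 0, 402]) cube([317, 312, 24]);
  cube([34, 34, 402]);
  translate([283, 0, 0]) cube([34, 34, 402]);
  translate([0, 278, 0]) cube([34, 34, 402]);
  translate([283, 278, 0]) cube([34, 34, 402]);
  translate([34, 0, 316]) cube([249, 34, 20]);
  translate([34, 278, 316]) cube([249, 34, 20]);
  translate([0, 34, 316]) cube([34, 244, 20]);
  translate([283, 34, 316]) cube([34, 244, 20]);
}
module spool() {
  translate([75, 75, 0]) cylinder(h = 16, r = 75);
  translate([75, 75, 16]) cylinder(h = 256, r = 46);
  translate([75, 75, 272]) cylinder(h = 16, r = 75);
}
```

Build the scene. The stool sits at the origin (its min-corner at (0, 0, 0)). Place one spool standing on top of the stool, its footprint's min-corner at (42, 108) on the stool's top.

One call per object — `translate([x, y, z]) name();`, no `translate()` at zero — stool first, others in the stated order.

stool();
translate([42, 108, 426]) spool();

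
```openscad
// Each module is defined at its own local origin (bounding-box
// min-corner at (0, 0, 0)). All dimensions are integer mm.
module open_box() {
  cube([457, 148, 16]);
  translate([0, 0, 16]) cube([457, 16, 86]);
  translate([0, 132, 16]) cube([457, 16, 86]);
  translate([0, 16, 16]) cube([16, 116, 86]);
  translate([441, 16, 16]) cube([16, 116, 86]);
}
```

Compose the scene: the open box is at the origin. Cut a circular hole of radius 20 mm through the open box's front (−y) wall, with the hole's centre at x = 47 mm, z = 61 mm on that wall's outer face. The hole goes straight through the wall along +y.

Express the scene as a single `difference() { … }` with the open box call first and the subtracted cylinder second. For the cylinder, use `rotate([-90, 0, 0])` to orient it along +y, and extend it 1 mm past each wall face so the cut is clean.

difference() {
  open_box();
  translate([47, -1, 61]) rotate([-90, 0, 0]) cylinder(h = 18, r = 20);
}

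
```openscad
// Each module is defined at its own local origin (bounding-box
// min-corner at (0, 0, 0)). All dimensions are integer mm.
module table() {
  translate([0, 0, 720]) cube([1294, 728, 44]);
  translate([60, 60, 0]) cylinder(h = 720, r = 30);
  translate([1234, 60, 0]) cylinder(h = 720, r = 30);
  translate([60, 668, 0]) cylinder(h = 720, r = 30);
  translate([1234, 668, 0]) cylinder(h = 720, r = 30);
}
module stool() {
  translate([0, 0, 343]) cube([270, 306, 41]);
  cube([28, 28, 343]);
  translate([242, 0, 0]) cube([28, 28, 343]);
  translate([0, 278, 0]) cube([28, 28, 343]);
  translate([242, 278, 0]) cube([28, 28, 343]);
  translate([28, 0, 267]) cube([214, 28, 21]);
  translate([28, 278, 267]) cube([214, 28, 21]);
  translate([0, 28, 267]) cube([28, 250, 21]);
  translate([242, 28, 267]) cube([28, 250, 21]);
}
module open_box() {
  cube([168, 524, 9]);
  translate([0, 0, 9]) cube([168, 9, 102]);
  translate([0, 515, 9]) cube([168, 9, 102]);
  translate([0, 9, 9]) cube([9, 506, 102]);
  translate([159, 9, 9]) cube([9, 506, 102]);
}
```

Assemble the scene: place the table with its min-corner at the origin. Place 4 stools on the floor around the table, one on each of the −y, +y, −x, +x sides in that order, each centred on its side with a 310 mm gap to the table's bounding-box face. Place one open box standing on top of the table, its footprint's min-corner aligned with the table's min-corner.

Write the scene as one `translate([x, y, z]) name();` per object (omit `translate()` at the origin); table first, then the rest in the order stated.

table();
translate([512, -616, 0]) stool();
translate([512, 1038, 0]) stool();
translate([-580, 211, 0]) stool();
translate([1604, 211, 0]) stool();
translate([0, 0, 764]) open_box();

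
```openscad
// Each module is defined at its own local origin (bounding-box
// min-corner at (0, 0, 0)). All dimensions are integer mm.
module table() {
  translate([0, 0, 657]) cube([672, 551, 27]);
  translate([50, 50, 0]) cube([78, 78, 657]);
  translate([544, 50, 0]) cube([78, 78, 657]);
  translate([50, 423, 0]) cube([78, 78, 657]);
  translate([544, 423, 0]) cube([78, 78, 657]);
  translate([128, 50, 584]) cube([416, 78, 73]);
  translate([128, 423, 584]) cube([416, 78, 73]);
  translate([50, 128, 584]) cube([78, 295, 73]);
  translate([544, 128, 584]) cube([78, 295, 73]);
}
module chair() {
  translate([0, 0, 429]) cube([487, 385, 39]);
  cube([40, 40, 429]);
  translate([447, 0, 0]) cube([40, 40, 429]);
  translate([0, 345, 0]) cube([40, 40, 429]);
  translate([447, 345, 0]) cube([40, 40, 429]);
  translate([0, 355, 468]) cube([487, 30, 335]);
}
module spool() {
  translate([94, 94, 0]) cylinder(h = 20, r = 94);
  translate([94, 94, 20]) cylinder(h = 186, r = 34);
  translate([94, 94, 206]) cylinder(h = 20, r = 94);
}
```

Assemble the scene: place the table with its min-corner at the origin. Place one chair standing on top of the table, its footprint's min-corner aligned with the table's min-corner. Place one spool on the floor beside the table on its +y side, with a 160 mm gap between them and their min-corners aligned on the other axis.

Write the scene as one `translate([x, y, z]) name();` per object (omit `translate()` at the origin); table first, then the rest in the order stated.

table();
translate([0, 0, 684]) chair();
translate([0, 711, 0]) spool();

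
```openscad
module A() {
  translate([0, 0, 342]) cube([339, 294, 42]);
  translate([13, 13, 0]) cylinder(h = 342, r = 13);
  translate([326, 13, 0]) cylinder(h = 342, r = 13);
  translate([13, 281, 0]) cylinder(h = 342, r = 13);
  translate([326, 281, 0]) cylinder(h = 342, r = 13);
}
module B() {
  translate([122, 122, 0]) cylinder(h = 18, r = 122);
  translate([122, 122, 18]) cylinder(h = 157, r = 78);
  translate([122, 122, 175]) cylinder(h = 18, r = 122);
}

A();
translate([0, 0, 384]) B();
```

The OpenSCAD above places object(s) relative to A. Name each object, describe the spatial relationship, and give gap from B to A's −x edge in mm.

The spool's min-x is at 0; the stool's min-x is 0; gap = 0 mm.

A is a stool. B is a spool. The spool is on top of the stool. The gap from the spool to the stool's −x edge is 0 mm.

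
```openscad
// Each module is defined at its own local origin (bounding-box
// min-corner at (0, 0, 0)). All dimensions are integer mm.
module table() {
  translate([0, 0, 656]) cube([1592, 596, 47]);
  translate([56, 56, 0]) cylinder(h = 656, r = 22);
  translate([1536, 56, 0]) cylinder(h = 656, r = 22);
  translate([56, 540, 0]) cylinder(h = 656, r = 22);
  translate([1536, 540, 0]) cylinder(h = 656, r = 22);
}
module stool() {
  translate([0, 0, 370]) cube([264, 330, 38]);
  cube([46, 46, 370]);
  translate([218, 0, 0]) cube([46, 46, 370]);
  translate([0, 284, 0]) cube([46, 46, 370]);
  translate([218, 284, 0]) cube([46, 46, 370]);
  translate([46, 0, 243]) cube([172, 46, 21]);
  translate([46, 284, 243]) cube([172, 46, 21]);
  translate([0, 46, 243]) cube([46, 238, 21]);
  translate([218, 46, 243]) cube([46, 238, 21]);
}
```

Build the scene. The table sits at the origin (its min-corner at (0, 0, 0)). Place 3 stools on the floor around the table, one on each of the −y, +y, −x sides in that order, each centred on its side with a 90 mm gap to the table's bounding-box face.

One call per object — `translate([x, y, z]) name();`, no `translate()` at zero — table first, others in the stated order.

table();
translate([664, -420, 0]) stool();
translate([664, 686, 0]) stool();
translate([-354, 133, 0]) stool();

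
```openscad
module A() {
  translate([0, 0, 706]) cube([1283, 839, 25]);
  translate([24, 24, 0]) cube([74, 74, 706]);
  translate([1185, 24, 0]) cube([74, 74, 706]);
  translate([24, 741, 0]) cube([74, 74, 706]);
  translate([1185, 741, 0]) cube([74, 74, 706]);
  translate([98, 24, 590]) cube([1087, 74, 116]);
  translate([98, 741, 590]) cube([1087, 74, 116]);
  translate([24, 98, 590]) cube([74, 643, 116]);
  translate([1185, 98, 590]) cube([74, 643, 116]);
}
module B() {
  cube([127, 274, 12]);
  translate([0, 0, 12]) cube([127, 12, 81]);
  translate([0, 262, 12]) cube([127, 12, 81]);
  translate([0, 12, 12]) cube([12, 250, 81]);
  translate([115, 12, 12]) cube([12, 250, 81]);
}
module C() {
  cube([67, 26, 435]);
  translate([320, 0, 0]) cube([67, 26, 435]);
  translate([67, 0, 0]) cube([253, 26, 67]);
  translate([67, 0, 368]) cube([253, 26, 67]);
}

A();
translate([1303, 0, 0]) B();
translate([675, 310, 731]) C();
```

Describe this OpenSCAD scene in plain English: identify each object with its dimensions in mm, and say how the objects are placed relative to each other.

A is a table with a 1283×839 mm rectangular top, 25 mm thick, top surface at z = 731 mm, supported by four 74×74 mm square legs, each inset 24 mm from the nearest pair of top edges, running from the floor. Four apron rails, 74 mm thick and 116 mm tall, run between adjacent legs with their top edges flush with the underside of the top and their outer faces flush with the legs' outer faces.

B is an open-topped rectangular box: outside dimensions 127×274×93 mm, with a uniform wall and base thickness of 12 mm. The base is a full 127×274 slab on the floor; four walls sit on top of the base. The front and back walls (the −y and +y sides) span the full width; the two side walls fit between them.

C is a picture frame with a 253×301 mm rectangular opening (x by z) and a uniform 67 mm border on every side. Frame depth is 26 mm along y. It is built from two vertical stiles running the full outside height and two horizontal rails spanning the gap between the stiles.

The open box is on the floor beside the table on its +x side. The picture frame is on top of the table.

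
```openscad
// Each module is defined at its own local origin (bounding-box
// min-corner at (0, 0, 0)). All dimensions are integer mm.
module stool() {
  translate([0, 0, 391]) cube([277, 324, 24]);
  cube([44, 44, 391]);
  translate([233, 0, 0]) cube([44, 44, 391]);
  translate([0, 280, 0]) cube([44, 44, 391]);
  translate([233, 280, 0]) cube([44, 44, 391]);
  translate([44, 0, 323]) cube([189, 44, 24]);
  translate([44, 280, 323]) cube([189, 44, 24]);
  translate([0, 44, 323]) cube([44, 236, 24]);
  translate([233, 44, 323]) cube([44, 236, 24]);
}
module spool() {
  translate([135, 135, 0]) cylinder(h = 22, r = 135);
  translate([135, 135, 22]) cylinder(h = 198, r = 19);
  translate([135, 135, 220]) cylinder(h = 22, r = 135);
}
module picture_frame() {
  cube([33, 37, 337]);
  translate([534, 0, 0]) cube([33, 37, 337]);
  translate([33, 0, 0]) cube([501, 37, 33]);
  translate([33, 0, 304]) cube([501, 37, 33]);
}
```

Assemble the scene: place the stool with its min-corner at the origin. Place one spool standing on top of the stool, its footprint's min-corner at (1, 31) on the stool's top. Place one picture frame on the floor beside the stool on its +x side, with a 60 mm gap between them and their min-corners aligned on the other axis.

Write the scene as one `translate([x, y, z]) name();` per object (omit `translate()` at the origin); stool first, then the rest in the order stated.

stool();
translate([1, 31, 415]) spool();
translate([337, 0, 0]) picture_frame();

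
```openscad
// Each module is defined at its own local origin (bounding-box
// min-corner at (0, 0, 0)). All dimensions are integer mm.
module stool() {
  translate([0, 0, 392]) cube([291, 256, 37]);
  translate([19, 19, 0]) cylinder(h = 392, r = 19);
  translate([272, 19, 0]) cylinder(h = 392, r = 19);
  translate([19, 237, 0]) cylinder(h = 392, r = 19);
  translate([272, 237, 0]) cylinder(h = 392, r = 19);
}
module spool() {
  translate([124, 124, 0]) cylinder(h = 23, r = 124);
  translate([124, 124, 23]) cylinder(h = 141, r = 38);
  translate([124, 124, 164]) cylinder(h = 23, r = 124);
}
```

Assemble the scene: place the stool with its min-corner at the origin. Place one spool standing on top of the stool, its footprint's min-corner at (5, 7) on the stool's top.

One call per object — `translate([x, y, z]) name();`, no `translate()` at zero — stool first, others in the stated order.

stool();
translate([5, 7, 429]) spool();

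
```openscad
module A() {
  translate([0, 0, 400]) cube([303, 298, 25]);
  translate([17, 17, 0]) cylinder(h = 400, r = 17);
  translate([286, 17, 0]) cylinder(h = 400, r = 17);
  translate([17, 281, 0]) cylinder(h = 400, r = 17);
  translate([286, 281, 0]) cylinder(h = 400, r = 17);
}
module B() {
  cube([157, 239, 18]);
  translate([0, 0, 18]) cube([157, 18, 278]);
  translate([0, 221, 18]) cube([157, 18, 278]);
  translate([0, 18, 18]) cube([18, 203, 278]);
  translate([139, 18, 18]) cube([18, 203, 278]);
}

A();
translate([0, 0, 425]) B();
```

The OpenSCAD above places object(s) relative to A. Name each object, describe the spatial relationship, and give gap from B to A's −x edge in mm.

A is a stool. B is an open box. The open box is on top of the stool. The gap from the open box to the stool's −x edge is 0 mm.

The open box's min-x is at 0; the stool's min-x is 0; gap = 0 mm.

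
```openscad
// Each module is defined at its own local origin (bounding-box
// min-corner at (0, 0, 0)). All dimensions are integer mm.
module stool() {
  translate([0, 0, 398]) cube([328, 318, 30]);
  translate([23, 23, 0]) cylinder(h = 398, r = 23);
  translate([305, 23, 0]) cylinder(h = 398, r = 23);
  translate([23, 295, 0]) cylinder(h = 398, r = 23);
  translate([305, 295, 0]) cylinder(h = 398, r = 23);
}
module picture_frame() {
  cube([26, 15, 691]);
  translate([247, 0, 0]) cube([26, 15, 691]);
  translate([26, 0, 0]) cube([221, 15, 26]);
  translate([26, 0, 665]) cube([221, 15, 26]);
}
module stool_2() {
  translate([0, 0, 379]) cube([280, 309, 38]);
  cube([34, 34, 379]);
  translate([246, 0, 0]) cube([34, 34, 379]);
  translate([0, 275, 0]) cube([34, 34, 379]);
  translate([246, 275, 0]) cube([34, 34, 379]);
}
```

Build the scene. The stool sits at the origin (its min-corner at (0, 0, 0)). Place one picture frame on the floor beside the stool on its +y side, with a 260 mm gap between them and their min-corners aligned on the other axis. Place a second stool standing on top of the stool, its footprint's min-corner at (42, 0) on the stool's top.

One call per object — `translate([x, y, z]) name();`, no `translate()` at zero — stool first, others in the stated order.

stool();
translate([0, 578, 0]) picture_frame();
translate([42, 0, 428]) stool_2();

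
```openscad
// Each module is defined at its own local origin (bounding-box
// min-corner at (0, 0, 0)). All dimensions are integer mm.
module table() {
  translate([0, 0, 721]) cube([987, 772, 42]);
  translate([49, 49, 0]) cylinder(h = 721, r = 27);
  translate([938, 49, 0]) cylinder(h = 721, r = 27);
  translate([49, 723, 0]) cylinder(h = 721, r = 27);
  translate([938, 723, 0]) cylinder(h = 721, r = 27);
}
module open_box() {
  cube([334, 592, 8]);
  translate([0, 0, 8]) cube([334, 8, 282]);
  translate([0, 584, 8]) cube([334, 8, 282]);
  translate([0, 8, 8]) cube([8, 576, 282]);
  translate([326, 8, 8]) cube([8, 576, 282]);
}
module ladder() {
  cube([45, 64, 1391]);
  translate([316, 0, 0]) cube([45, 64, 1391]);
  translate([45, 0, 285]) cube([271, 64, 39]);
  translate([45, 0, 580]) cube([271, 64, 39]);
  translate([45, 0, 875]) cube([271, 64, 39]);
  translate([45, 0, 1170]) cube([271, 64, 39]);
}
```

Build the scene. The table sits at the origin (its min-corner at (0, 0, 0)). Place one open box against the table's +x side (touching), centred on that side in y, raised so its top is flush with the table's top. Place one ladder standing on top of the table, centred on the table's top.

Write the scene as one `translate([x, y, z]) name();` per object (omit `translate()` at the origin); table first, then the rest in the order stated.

table();
translate([987, 90, 473]) open_box();
translate([313, 354, 763]) ladder();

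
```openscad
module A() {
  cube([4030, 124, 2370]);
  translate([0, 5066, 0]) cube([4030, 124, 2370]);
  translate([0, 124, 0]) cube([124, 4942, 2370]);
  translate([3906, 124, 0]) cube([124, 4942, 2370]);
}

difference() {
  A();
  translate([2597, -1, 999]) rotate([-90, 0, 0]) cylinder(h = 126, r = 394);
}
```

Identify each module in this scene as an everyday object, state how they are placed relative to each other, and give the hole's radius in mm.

A is a house frame. The house frame has a circular hole through its front wall. The hole's radius is 394 mm.

The subtracted cylinder has r = 394 mm.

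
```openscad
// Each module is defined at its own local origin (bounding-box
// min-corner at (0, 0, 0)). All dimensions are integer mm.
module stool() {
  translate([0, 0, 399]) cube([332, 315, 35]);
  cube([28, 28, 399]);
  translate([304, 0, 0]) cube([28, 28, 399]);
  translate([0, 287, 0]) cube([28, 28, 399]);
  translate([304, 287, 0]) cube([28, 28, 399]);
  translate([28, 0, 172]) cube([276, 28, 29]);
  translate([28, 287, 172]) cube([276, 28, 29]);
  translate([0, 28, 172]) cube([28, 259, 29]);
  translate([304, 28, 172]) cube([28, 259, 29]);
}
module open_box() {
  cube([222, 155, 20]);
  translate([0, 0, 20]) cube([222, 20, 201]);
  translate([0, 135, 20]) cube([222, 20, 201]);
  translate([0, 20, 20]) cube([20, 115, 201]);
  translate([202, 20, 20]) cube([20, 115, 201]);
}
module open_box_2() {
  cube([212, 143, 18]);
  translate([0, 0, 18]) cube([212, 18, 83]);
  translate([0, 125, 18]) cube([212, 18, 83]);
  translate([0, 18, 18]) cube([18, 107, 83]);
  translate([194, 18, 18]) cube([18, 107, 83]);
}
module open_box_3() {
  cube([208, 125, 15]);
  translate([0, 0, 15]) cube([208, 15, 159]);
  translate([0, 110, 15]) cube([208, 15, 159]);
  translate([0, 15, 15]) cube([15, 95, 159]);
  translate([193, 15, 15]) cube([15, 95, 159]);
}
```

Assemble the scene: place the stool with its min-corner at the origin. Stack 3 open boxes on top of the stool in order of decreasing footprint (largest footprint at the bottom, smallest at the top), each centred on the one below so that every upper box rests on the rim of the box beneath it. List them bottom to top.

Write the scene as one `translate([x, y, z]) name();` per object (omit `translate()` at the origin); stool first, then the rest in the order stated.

stool();
translate([55, 80, 434]) open_box();
translate([60, 86, 655]) open_box_2();
translate([62, 95, 756]) open_box_3();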